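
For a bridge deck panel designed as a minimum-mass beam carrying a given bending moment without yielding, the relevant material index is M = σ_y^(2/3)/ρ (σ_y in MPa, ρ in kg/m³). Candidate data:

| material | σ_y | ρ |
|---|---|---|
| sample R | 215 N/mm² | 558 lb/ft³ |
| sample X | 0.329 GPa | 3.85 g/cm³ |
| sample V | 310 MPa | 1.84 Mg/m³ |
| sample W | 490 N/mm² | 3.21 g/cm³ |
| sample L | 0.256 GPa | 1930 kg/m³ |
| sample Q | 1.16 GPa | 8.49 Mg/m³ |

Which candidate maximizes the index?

sample V

After converting to SI:
  sample R: σ_y = 215.0 MPa, ρ = 8938 kg/m³
  sample X: σ_y = 329.0 MPa, ρ = 3850 kg/m³
  sample V: σ_y = 310.0 MPa, ρ = 1840 kg/m³
  sample W: σ_y = 490.0 MPa, ρ = 3210 kg/m³
  sample L: σ_y = 256.0 MPa, ρ = 1930 kg/m³
  sample Q: σ_y = 1160 MPa, ρ = 8490 kg/m³
  sample V: M = 24.9×10⁻³
  sample L: M = 20.9×10⁻³
  sample W: M = 19.4×10⁻³
  sample Q: M = 13.0×10⁻³
  sample X: M = 12.4×10⁻³
  sample R: M = 4.02×10⁻³
Sample V ranks first.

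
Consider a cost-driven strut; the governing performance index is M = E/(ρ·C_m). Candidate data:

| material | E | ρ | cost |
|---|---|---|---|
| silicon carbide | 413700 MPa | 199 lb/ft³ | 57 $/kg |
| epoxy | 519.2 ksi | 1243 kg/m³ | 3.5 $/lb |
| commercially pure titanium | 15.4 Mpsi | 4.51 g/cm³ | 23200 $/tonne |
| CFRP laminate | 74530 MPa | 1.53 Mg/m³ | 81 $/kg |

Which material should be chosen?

Normalizing units and computing the index:
  silicon carbide: E = 413.7 GPa, ρ = 3188 kg/m³, cost = 57.00 $/kg
  epoxy: E = 3.580 GPa, ρ = 1243 kg/m³, cost = 7.716 $/kg
  commercially pure titanium: E = 106.2 GPa, ρ = 4510 kg/m³, cost = 23.20 $/kg
  CFRP laminate: E = 74.53 GPa, ρ = 1530 kg/m³, cost = 81.00 $/kg
  silicon carbide: M = 2.28 MN·m per $
  commercially pure titanium: M = 1.01 MN·m per $
  CFRP laminate: M = 0.601 MN·m per $
  epoxy: M = 0.373 MN·m per $
Silicon carbide has the largest M.

silicon carbide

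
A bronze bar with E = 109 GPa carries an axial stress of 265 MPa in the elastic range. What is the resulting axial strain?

ε = σ/E = 265 / 109000 = 2.43×10⁻³.

2.43×10⁻³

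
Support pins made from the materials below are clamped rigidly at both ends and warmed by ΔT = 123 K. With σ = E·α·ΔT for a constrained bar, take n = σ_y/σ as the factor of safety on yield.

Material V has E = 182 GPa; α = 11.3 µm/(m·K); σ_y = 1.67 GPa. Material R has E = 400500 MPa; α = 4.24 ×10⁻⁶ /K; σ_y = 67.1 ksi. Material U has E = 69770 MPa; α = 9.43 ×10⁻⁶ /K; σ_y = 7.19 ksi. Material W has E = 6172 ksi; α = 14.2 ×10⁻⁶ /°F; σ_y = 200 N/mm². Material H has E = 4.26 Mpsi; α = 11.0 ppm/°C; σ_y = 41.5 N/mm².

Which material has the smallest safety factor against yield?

Converting E to GPa, α to ×10⁻⁶/K, σ_y to MPa, then σ and n for each:
  material V: E = 182.0, α = 11.3, σ_y = 1670 → σ = 253 MPa, n = 6.60
  material R: E = 400.5, α = 4.24, σ_y = 462.6 → σ = 209 MPa, n = 2.21
  material U: E = 69.77, α = 9.43, σ_y = 49.57 → σ = 80.9 MPa, n = 0.613
  material W: E = 42.55, α = 25.6, σ_y = 200.0 → σ = 134 MPa, n = 1.49
  material H: E = 29.37, α = 11.0, σ_y = 41.50 → σ = 39.7 MPa, n = 1.04
Smallest n: material U with n = 0.613.

material U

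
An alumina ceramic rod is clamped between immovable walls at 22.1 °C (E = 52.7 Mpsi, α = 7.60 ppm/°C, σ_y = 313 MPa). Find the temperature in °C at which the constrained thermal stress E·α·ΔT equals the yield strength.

135 °C

E = 52.7 Mpsi = 363.4 GPa.
E·α·ΔT = 313.0 MPa ⇒ ΔT = 313.0 / (363.4×10³ × 7.60×10⁻⁶) = 113.3 K.
T = 22.1 + 113.3 = 135.4 °C.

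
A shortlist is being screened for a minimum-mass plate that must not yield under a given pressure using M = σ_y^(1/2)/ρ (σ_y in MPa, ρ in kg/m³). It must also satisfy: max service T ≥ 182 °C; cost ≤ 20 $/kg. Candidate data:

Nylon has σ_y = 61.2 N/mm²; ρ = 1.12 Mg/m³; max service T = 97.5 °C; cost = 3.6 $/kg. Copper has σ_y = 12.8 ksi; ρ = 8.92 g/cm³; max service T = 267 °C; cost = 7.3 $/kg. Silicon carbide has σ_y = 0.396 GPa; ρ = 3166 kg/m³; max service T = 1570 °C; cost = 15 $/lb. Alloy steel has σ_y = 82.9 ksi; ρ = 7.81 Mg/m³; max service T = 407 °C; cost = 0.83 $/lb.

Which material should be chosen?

Screen on constraints: max service T ≥ 182 °C; cost ≤ 20 $/kg. Survivors: copper, alloy steel.
Putting every candidate on a common basis:
  copper: σ_y = 88.25 MPa, ρ = 8920 kg/m³
  alloy steel: σ_y = 571.6 MPa, ρ = 7810 kg/m³
  alloy steel: M = 3.06×10⁻³
  copper: M = 1.05×10⁻³
Highest index: alloy steel.

alloy steel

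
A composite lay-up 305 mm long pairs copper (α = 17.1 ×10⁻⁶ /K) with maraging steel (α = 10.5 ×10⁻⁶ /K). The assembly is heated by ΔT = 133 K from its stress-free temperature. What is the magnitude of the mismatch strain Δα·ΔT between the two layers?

8.78×10⁻⁴

Δα = |17.1 − 10.5|×10⁻⁶/K = 6.60×10⁻⁶/K.
Mismatch strain = Δα·ΔT = 6.60×10⁻⁶ × 133.0 = 8.78×10⁻⁴.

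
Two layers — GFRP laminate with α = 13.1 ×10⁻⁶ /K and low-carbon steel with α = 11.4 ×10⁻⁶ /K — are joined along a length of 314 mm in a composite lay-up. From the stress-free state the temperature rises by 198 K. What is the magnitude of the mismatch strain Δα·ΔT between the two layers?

Δα = |13.1 − 11.4|×10⁻⁶/K = 1.70×10⁻⁶/K.
Mismatch strain = Δα·ΔT = 1.70×10⁻⁶ × 198.0 = 3.37×10⁻⁴.

3.37×10⁻⁴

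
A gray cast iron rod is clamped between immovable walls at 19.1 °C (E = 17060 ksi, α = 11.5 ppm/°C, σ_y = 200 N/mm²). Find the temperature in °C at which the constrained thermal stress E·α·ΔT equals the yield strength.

167 °C

E = 17060 ksi = 117.6 GPa.
σ_y = 200 N/mm² = 200.0 MPa.
E·α·ΔT = 200.0 MPa ⇒ ΔT = 200.0 / (117.6×10³ × 11.5×10⁻⁶) = 147.9 K.
T = 19.1 + 147.9 = 167.0 °C.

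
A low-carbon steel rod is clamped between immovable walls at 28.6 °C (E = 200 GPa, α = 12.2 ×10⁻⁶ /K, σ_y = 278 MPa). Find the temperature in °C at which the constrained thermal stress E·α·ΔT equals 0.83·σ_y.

123 °C

E·α·ΔT = 230.7 MPa ⇒ ΔT = 230.7 / (200.0×10³ × 12.2×10⁻⁶) = 94.57 K.
T = 28.6 + 94.57 = 123.2 °C.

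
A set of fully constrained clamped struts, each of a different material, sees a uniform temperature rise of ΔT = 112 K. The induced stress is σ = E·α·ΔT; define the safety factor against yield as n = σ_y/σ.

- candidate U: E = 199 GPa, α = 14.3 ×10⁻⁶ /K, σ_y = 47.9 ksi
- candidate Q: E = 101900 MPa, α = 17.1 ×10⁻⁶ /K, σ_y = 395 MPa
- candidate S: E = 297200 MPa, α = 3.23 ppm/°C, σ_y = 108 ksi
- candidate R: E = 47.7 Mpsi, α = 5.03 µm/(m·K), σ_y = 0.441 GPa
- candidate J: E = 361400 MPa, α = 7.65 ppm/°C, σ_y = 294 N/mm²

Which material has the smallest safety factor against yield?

In consistent units (E in GPa, α in ×10⁻⁶/K, σ_y in MPa):
  candidate U: E = 199.0, α = 14.3, σ_y = 330.3 → σ = 319 MPa, n = 1.04
  candidate Q: E = 101.9, α = 17.1, σ_y = 395.0 → σ = 195 MPa, n = 2.02
  candidate S: E = 297.2, α = 3.23, σ_y = 744.6 → σ = 108 MPa, n = 6.93
  candidate R: E = 328.9, α = 5.03, σ_y = 441.0 → σ = 185 MPa, n = 2.38
  candidate J: E = 361.4, α = 7.65, σ_y = 294.0 → σ = 310 MPa, n = 0.949
Smallest n: candidate J with n = 0.949.

candidate J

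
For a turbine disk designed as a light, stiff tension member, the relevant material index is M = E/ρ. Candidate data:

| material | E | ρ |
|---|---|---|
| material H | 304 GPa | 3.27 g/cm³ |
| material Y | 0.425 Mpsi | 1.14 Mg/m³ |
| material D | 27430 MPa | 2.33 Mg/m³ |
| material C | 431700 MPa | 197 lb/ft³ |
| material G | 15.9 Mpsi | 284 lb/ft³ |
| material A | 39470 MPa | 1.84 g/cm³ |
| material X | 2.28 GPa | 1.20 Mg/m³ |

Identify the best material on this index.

material C

In SI units:
  material H: E = 304.0 GPa, ρ = 3270 kg/m³
  material Y: E = 2.930 GPa, ρ = 1140 kg/m³
  material D: E = 27.43 GPa, ρ = 2330 kg/m³
  material C: E = 431.7 GPa, ρ = 3156 kg/m³
  material G: E = 109.6 GPa, ρ = 4549 kg/m³
  material A: E = 39.47 GPa, ρ = 1840 kg/m³
  material X: E = 2.280 GPa, ρ = 1200 kg/m³
  material C: M = 137 MN·m/kg
  material H: M = 93.0 MN·m/kg
  material G: M = 24.1 MN·m/kg
  material A: M = 21.5 MN·m/kg
  material D: M = 11.8 MN·m/kg
  material Y: M = 2.57 MN·m/kg
  material X: M = 1.90 MN·m/kg
Highest index: material C.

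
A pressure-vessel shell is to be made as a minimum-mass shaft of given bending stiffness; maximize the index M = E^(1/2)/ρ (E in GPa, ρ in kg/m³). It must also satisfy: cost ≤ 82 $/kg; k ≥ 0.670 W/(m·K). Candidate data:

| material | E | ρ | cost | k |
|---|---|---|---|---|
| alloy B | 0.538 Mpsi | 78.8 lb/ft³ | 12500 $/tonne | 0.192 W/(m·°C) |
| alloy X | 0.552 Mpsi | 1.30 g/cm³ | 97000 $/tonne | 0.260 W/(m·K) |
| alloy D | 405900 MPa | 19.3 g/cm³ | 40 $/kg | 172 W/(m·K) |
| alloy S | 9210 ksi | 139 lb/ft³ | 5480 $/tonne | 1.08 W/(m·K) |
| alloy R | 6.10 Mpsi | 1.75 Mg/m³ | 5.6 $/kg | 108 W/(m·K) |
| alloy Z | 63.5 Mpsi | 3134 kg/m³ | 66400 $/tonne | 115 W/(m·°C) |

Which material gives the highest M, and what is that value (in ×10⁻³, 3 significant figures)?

Screen on constraints: cost ≤ 82 $/kg; k ≥ 0.670 W/(m·K). Survivors: alloy D, alloy S, alloy R, alloy Z.
Putting every candidate on a common basis:
  alloy D: E = 405.9 GPa, ρ = 19300 kg/m³
  alloy S: E = 63.50 GPa, ρ = 2227 kg/m³
  alloy R: E = 42.06 GPa, ρ = 1750 kg/m³
  alloy Z: E = 437.8 GPa, ρ = 3134 kg/m³
  alloy Z: M = 6.68×10⁻³
  alloy R: M = 3.71×10⁻³
  alloy S: M = 3.58×10⁻³
  alloy D: M = 1.04×10⁻³
Highest index: alloy Z.

alloy Z, M = 6.68×10⁻³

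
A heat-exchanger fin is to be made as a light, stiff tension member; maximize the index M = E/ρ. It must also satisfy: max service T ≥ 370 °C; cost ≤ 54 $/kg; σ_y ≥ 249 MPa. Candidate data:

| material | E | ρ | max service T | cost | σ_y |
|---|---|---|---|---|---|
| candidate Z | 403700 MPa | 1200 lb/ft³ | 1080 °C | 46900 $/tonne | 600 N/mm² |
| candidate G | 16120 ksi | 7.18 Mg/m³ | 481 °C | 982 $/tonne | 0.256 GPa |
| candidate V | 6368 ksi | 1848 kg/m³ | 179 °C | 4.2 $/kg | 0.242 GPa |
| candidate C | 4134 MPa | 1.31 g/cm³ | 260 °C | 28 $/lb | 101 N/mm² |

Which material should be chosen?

candidate Z

Screen on constraints: max service T ≥ 370 °C; cost ≤ 54 $/kg; σ_y ≥ 249 MPa. Survivors: candidate Z, candidate G.
In SI units:
  candidate Z: E = 403.7 GPa, ρ = 19220 kg/m³
  candidate G: E = 111.1 GPa, ρ = 7180 kg/m³
  candidate Z: M = 21.0 MN·m/kg
  candidate G: M = 15.5 MN·m/kg
Highest index: candidate Z.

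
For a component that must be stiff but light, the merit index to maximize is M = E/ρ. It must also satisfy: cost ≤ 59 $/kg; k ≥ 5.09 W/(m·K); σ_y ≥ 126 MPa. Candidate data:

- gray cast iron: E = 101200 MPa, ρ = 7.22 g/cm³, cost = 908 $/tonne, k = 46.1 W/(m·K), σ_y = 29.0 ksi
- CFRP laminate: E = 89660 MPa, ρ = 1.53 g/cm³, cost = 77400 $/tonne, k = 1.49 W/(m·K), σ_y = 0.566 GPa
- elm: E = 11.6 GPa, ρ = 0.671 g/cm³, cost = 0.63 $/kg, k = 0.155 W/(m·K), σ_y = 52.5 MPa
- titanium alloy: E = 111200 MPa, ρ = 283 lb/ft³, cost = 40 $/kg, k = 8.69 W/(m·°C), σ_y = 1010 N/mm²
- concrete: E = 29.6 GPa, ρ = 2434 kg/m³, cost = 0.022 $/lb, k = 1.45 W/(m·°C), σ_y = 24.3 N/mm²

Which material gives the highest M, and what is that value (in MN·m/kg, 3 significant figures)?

Screen on constraints: cost ≤ 59 $/kg; k ≥ 5.09 W/(m·K); σ_y ≥ 126 MPa. Survivors: gray cast iron, titanium alloy.
Normalizing units and computing the index:
  gray cast iron: E = 101.2 GPa, ρ = 7220 kg/m³
  titanium alloy: E = 111.2 GPa, ρ = 4533 kg/m³
  titanium alloy: M = 24.5 MN·m/kg
  gray cast iron: M = 14.0 MN·m/kg
Highest index: titanium alloy.

titanium alloy, M = 24.5 MN·m/kg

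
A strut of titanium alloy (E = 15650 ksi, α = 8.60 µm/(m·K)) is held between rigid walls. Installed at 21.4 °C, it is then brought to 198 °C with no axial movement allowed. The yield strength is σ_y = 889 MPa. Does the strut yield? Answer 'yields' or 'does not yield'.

does not yield

E = 15650 ksi = 107.9 GPa.
ΔT = 176.6 K. Constrained thermal stress σ = E·α·ΔT = 107.9×10³ MPa × 8.60×10⁻⁶ × 176.6 = 164 MPa (compressive).
Compare to σ_y = 889 MPa: σ < σ_y, so it does not yield.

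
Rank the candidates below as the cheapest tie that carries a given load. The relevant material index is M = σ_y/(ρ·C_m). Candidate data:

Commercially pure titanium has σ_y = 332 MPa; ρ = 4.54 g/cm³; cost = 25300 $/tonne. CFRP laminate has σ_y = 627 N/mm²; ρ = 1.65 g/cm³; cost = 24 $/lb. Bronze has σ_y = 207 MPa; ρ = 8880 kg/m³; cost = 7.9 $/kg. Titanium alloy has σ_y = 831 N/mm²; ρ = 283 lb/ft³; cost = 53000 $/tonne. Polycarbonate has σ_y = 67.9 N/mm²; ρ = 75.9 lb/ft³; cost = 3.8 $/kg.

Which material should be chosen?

polycarbonate

Convert each candidate to consistent units, then evaluate M:
  commercially pure titanium: σ_y = 332.0 MPa, ρ = 4540 kg/m³, cost = 25.30 $/kg
  CFRP laminate: σ_y = 627.0 MPa, ρ = 1650 kg/m³, cost = 52.91 $/kg
  bronze: σ_y = 207.0 MPa, ρ = 8880 kg/m³, cost = 7.900 $/kg
  titanium alloy: σ_y = 831.0 MPa, ρ = 4533 kg/m³, cost = 53.00 $/kg
  polycarbonate: σ_y = 67.90 MPa, ρ = 1216 kg/m³, cost = 3.800 $/kg
  polycarbonate: M = 14.7 kN·m per $
  CFRP laminate: M = 7.18 kN·m per $
  titanium alloy: M = 3.46 kN·m per $
  bronze: M = 2.95 kN·m per $
  commercially pure titanium: M = 2.89 kN·m per $
Highest index: polycarbonate.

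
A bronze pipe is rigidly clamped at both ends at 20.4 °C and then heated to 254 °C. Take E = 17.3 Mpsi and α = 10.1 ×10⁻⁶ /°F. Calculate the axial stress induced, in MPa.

E = 17.3 Mpsi = 119.3 GPa.
α = 10.1×10⁻⁶/°F × 9/5 = 18.2×10⁻⁶/K.
ΔT = 233.6 K. Constrained thermal stress σ = E·α·ΔT = 119.3×10³ MPa × 18.2×10⁻⁶ × 233.6 = 507 MPa (compressive).

507 MPa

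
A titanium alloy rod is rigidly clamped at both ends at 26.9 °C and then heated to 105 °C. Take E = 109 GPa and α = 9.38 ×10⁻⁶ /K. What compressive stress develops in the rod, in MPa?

ΔT = 78.10 K. Constrained thermal stress σ = E·α·ΔT = 109.0×10³ MPa × 9.38×10⁻⁶ × 78.10 = 79.9 MPa (compressive).

79.9 MPa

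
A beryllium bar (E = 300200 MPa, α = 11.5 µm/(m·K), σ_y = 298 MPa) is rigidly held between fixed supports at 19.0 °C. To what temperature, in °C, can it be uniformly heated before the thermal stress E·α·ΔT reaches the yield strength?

E = 300200 MPa = 300.2 GPa.
E·α·ΔT = 298.0 MPa ⇒ ΔT = 298.0 / (300.2×10³ × 11.5×10⁻⁶) = 86.32 K.
T = 19.0 + 86.32 = 105.3 °C.

105 °C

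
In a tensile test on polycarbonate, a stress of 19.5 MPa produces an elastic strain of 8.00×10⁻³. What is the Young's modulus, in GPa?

E = σ/ε = 19.5 MPa / 8.00×10⁻³ = 2438 MPa = 2.44 GPa.

2.44 GPa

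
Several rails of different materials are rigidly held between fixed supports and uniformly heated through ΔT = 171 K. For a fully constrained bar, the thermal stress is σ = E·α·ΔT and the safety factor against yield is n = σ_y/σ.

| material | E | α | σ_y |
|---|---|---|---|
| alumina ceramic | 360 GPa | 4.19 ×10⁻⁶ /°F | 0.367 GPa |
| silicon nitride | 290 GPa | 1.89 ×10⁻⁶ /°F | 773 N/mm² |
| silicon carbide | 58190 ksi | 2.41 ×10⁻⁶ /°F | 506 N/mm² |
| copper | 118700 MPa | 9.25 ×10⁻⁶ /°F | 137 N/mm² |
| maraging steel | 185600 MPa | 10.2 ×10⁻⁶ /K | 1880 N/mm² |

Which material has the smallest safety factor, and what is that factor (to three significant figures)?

Converting E to GPa, α to ×10⁻⁶/K, σ_y to MPa, then σ and n for each:
  alumina ceramic: E = 360.0, α = 7.54, σ_y = 367.0 → σ = 464 MPa, n = 0.790
  silicon nitride: E = 290.0, α = 3.40, σ_y = 773.0 → σ = 169 MPa, n = 4.58
  silicon carbide: E = 401.2, α = 4.34, σ_y = 506.0 → σ = 298 MPa, n = 1.70
  copper: E = 118.7, α = 16.6, σ_y = 137.0 → σ = 338 MPa, n = 0.405
  maraging steel: E = 185.6, α = 10.2, σ_y = 1880 → σ = 324 MPa, n = 5.81
Copper has the lowest safety factor, n = 0.405.

copper, n = 0.405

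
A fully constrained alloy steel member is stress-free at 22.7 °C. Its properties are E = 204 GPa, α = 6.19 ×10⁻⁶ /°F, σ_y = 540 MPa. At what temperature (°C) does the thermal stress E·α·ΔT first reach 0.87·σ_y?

229 °C

α = 6.19×10⁻⁶/°F × 9/5 = 11.1×10⁻⁶/K.
E·α·ΔT = 469.8 MPa ⇒ ΔT = 469.8 / (204.0×10³ × 11.1×10⁻⁶) = 206.7 K.
T = 22.7 + 206.7 = 229.4 °C.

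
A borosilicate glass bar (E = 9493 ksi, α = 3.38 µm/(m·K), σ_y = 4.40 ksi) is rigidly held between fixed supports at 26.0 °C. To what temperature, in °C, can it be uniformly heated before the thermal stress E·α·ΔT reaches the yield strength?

163 °C

E = 9493 ksi = 65.45 GPa.
σ_y = 4.40 ksi = 30.34 MPa.
E·α·ΔT = 30.34 MPa ⇒ ΔT = 30.34 / (65.45×10³ × 3.38×10⁻⁶) = 137.1 K.
T = 26.0 + 137.1 = 163.1 °C.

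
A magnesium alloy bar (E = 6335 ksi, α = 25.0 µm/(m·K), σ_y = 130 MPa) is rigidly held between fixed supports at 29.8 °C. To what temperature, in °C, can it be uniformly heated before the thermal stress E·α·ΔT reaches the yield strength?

E = 6335 ksi = 43.68 GPa.
E·α·ΔT = 130.0 MPa ⇒ ΔT = 130.0 / (43.68×10³ × 25.0×10⁻⁶) = 119.1 K.
T = 29.8 + 119.1 = 148.9 °C.

149 °C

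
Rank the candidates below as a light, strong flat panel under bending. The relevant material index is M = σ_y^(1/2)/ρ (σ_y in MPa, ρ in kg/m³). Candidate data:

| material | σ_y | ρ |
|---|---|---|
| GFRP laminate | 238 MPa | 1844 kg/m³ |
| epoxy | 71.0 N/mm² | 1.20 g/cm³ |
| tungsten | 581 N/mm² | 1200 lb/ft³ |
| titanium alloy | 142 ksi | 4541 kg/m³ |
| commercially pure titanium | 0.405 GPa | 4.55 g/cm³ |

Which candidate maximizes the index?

GFRP laminate

After converting to SI:
  GFRP laminate: σ_y = 238.0 MPa, ρ = 1844 kg/m³
  epoxy: σ_y = 71.00 MPa, ρ = 1200 kg/m³
  tungsten: σ_y = 581.0 MPa, ρ = 19220 kg/m³
  titanium alloy: σ_y = 979.1 MPa, ρ = 4541 kg/m³
  commercially pure titanium: σ_y = 405.0 MPa, ρ = 4550 kg/m³
  GFRP laminate: M = 8.37×10⁻³
  epoxy: M = 7.02×10⁻³
  titanium alloy: M = 6.89×10⁻³
  commercially pure titanium: M = 4.42×10⁻³
  tungsten: M = 1.25×10⁻³
GFRP laminate has the largest M.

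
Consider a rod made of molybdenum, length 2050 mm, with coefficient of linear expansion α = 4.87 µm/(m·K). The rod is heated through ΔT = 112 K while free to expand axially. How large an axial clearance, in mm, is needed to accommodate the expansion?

ΔL = α·L₀·ΔT = 4.87×10⁻⁶ × 2050 mm × 112.0 K = 1.12 mm.

1.12 mm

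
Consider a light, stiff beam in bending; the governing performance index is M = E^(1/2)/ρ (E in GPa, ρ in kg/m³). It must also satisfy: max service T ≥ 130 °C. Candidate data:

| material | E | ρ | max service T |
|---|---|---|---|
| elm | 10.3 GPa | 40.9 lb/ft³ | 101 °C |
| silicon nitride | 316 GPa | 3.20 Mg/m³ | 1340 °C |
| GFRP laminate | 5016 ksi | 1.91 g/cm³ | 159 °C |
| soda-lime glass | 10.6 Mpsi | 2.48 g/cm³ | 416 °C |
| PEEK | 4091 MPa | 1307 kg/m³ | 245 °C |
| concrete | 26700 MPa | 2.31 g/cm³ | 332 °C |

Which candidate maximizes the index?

silicon nitride

Screen on constraints: max service T ≥ 130 °C. Survivors: silicon nitride, GFRP laminate, soda-lime glass, PEEK, concrete.
In SI units:
  silicon nitride: E = 316.0 GPa, ρ = 3200 kg/m³
  GFRP laminate: E = 34.58 GPa, ρ = 1910 kg/m³
  soda-lime glass: E = 73.08 GPa, ρ = 2480 kg/m³
  PEEK: E = 4.091 GPa, ρ = 1307 kg/m³
  concrete: E = 26.70 GPa, ρ = 2310 kg/m³
  silicon nitride: M = 5.56×10⁻³
  soda-lime glass: M = 3.45×10⁻³
  GFRP laminate: M = 3.08×10⁻³
  concrete: M = 2.24×10⁻³
  PEEK: M = 1.55×10⁻³
Silicon nitride ranks first.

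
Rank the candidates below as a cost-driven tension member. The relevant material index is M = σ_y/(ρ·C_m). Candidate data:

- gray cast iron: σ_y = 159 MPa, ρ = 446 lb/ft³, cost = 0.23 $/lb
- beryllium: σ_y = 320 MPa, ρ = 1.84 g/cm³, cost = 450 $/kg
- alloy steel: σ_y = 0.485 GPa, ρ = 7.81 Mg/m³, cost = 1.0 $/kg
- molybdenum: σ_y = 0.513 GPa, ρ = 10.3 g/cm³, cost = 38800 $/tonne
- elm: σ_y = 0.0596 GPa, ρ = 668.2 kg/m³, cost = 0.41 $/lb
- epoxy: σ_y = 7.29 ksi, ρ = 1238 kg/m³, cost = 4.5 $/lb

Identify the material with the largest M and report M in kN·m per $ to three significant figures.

Normalizing units and computing the index:
  gray cast iron: σ_y = 159.0 MPa, ρ = 7144 kg/m³, cost = 0.5071 $/kg
  beryllium: σ_y = 320.0 MPa, ρ = 1840 kg/m³, cost = 450.0 $/kg
  alloy steel: σ_y = 485.0 MPa, ρ = 7810 kg/m³, cost = 1.000 $/kg
  molybdenum: σ_y = 513.0 MPa, ρ = 10300 kg/m³, cost = 38.80 $/kg
  elm: σ_y = 59.60 MPa, ρ = 668.2 kg/m³, cost = 0.9039 $/kg
  epoxy: σ_y = 50.26 MPa, ρ = 1238 kg/m³, cost = 9.921 $/kg
  elm: M = 98.7 kN·m per $
  alloy steel: M = 62.1 kN·m per $
  gray cast iron: M = 43.9 kN·m per $
  epoxy: M = 4.09 kN·m per $
  molybdenum: M = 1.28 kN·m per $
  beryllium: M = 0.386 kN·m per $
Highest index: elm.

elm, M = 98.7 kN·m per $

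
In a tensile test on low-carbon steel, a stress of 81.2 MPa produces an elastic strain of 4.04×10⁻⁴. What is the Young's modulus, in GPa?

E = σ/ε = 81.2 MPa / 4.04×10⁻⁴ = 201000 MPa = 201 GPa.

201 GPa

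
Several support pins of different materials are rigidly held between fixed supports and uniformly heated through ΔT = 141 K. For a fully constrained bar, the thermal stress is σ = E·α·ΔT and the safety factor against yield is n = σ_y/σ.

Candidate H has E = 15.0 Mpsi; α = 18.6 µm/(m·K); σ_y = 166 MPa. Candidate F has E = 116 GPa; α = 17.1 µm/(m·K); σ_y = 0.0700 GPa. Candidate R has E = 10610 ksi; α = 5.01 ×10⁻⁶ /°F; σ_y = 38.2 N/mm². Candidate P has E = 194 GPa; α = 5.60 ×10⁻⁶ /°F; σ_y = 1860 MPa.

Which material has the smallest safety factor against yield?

candidate F

Per material, after unit conversion:
  candidate H: E = 103.4, α = 18.6, σ_y = 166.0 → σ = 271 MPa, n = 0.612
  candidate F: E = 116.0, α = 17.1, σ_y = 70.00 → σ = 280 MPa, n = 0.250
  candidate R: E = 73.15, α = 9.02, σ_y = 38.20 → σ = 93.0 MPa, n = 0.411
  candidate P: E = 194.0, α = 10.1, σ_y = 1860 → σ = 276 MPa, n = 6.75
Smallest n: candidate F with n = 0.250.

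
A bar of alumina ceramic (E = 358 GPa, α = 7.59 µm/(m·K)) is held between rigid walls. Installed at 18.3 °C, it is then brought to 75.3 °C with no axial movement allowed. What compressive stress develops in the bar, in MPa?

ΔT = 57.00 K. Constrained thermal stress σ = E·α·ΔT = 358.0×10³ MPa × 7.59×10⁻⁶ × 57.00 = 155 MPa (compressive).

155 MPa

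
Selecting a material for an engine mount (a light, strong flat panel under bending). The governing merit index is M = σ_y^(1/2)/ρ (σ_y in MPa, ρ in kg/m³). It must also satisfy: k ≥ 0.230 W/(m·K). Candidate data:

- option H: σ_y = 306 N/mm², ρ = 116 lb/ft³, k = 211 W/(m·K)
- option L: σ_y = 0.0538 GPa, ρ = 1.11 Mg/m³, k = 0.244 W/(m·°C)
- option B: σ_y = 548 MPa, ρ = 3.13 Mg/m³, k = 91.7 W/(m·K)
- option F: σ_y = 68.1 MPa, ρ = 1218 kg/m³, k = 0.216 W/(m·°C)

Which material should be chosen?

option H

Screen on constraints: k ≥ 0.230 W/(m·K). Survivors: option H, option L, option B.
After converting to SI:
  option H: σ_y = 306.0 MPa, ρ = 1858 kg/m³
  option L: σ_y = 53.80 MPa, ρ = 1110 kg/m³
  option B: σ_y = 548.0 MPa, ρ = 3130 kg/m³
  option H: M = 9.41×10⁻³
  option B: M = 7.48×10⁻³
  option L: M = 6.61×10⁻³
Option H has the largest M.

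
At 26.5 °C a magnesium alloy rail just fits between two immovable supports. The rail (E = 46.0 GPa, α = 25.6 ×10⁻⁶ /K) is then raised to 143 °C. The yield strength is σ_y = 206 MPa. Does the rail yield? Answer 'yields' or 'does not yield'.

ΔT = 116.5 K. Constrained thermal stress σ = E·α·ΔT = 46.00×10³ MPa × 25.6×10⁻⁶ × 116.5 = 137 MPa (compressive).
Compare to σ_y = 206 MPa: σ < σ_y, so it does not yield.

does not yield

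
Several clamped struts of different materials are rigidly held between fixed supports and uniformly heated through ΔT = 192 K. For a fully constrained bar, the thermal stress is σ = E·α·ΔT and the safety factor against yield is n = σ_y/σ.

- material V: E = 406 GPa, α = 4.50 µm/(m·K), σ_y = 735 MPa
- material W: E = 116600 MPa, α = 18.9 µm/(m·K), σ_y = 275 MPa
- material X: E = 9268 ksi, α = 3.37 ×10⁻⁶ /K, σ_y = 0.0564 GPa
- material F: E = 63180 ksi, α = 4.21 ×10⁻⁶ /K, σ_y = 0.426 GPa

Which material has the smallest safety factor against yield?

In consistent units (E in GPa, α in ×10⁻⁶/K, σ_y in MPa):
  material V: E = 406.0, α = 4.50, σ_y = 735.0 → σ = 351 MPa, n = 2.10
  material W: E = 116.6, α = 18.9, σ_y = 275.0 → σ = 423 MPa, n = 0.650
  material X: E = 63.90, α = 3.37, σ_y = 56.40 → σ = 41.3 MPa, n = 1.36
  material F: E = 435.6, α = 4.21, σ_y = 426.0 → σ = 352 MPa, n = 1.21
The minimum is material W at n = 0.650.

material W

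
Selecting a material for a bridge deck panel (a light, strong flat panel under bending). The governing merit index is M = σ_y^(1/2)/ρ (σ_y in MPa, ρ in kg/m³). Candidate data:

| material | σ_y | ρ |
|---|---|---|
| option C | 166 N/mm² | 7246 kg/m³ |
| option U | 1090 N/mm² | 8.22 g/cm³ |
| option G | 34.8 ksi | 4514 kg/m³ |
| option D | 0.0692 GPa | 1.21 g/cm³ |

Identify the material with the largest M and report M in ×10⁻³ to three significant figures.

Normalizing units and computing the index:
  option C: σ_y = 166.0 MPa, ρ = 7246 kg/m³
  option U: σ_y = 1090 MPa, ρ = 8220 kg/m³
  option G: σ_y = 239.9 MPa, ρ = 4514 kg/m³
  option D: σ_y = 69.20 MPa, ρ = 1210 kg/m³
  option D: M = 6.87×10⁻³
  option U: M = 4.02×10⁻³
  option G: M = 3.43×10⁻³
  option C: M = 1.78×10⁻³
The maximum is for option D.

option D, M = 6.87×10⁻³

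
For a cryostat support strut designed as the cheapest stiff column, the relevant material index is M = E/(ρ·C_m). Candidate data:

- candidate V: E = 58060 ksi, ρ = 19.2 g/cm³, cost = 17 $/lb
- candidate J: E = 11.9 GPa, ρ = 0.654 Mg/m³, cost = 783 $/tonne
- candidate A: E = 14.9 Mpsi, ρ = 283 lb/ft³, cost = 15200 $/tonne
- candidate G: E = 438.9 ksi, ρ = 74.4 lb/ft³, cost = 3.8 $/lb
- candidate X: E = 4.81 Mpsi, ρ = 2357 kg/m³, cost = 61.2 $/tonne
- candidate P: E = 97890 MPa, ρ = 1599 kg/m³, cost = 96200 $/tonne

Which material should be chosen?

candidate X

Normalizing units and computing the index:
  candidate V: E = 400.3 GPa, ρ = 19200 kg/m³, cost = 37.48 $/kg
  candidate J: E = 11.90 GPa, ρ = 654.0 kg/m³, cost = 0.7830 $/kg
  candidate A: E = 102.7 GPa, ρ = 4533 kg/m³, cost = 15.20 $/kg
  candidate G: E = 3.026 GPa, ρ = 1192 kg/m³, cost = 8.377 $/kg
  candidate X: E = 33.16 GPa, ρ = 2357 kg/m³, cost = 0.06120 $/kg
  candidate P: E = 97.89 GPa, ρ = 1599 kg/m³, cost = 96.20 $/kg
  candidate X: M = 230 MN·m per $
  candidate J: M = 23.2 MN·m per $
  candidate A: M = 1.49 MN·m per $
  candidate P: M = 0.636 MN·m per $
  candidate V: M = 0.556 MN·m per $
  candidate G: M = 0.303 MN·m per $
The maximum is for candidate X.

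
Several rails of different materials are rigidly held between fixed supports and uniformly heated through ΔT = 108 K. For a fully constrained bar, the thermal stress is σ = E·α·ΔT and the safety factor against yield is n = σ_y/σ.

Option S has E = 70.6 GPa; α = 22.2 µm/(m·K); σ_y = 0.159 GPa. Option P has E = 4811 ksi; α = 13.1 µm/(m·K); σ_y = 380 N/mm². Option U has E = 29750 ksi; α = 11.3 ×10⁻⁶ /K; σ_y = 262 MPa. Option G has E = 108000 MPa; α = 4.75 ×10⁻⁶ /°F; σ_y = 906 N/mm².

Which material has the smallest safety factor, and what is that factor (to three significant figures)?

option S, n = 0.939

With everything in SI (GPa, ×10⁻⁶/K, MPa):
  option S: E = 70.60, α = 22.2, σ_y = 159.0 → σ = 169 MPa, n = 0.939
  option P: E = 33.17, α = 13.1, σ_y = 380.0 → σ = 46.9 MPa, n = 8.10
  option U: E = 205.1, α = 11.3, σ_y = 262.0 → σ = 250 MPa, n = 1.05
  option G: E = 108.0, α = 8.55, σ_y = 906.0 → σ = 99.7 MPa, n = 9.08
Smallest n: option S with n = 0.939.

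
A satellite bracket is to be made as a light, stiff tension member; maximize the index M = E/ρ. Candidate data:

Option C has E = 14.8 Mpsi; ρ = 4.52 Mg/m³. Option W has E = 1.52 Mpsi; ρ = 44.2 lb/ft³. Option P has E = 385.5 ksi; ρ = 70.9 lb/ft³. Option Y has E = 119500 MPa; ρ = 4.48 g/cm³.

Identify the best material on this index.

Putting every candidate on a common basis:
  option C: E = 102.0 GPa, ρ = 4520 kg/m³
  option W: E = 10.48 GPa, ρ = 708.0 kg/m³
  option P: E = 2.658 GPa, ρ = 1136 kg/m³
  option Y: E = 119.5 GPa, ρ = 4480 kg/m³
  option Y: M = 26.7 MN·m/kg
  option C: M = 22.6 MN·m/kg
  option W: M = 14.8 MN·m/kg
  option P: M = 2.34 MN·m/kg
Option Y has the largest M.

option Y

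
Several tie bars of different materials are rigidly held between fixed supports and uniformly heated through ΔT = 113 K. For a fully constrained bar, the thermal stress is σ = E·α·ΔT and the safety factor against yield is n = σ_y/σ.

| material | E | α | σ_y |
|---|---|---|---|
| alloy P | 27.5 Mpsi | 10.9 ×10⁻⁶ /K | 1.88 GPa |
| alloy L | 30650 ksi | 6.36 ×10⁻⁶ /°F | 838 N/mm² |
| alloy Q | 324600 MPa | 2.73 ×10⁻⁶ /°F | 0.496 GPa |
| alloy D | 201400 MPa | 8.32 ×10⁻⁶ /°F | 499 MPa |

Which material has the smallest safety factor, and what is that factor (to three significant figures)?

With everything in SI (GPa, ×10⁻⁶/K, MPa):
  alloy P: E = 189.6, α = 10.9, σ_y = 1880 → σ = 234 MPa, n = 8.05
  alloy L: E = 211.3, α = 11.4, σ_y = 838.0 → σ = 273 MPa, n = 3.07
  alloy Q: E = 324.6, α = 4.91, σ_y = 496.0 → σ = 180 MPa, n = 2.75
  alloy D: E = 201.4, α = 15.0, σ_y = 499.0 → σ = 341 MPa, n = 1.46
Smallest n: alloy D with n = 1.46.

alloy D, n = 1.46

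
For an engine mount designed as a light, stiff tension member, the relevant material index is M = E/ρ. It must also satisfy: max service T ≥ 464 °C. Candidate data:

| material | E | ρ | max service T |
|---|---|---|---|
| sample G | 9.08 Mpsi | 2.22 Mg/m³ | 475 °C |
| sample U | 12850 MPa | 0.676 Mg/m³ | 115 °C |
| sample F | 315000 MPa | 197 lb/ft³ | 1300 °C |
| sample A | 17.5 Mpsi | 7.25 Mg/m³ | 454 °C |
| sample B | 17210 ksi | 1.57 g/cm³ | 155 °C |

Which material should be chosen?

sample F

Screen on constraints: max service T ≥ 464 °C. Survivors: sample G, sample F.
Convert each candidate to consistent units, then evaluate M:
  sample G: E = 62.60 GPa, ρ = 2220 kg/m³
  sample F: E = 315.0 GPa, ρ = 3156 kg/m³
  sample F: M = 99.8 MN·m/kg
  sample G: M = 28.2 MN·m/kg
Sample F ranks first.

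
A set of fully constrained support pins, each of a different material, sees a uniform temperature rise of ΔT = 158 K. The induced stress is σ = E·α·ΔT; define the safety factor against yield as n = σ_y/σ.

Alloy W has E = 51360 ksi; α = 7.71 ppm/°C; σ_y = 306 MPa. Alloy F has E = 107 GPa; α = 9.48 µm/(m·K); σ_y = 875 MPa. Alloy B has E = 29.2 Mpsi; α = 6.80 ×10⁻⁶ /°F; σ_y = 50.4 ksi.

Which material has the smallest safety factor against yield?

Converting E to GPa, α to ×10⁻⁶/K, σ_y to MPa, then σ and n for each:
  alloy W: E = 354.1, α = 7.71, σ_y = 306.0 → σ = 431 MPa, n = 0.709
  alloy F: E = 107.0, α = 9.48, σ_y = 875.0 → σ = 160 MPa, n = 5.46
  alloy B: E = 201.3, α = 12.2, σ_y = 347.5 → σ = 389 MPa, n = 0.893
Alloy W has the lowest safety factor, n = 0.709.

alloy W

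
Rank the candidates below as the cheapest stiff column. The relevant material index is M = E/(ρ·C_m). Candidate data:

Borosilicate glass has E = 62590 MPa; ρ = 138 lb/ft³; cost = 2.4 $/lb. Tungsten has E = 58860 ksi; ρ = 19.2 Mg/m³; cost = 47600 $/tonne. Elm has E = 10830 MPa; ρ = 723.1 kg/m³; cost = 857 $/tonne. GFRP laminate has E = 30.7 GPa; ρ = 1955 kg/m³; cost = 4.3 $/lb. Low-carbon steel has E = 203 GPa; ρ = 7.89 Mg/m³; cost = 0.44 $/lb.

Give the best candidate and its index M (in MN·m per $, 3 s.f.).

low-carbon steel, M = 26.5 MN·m per $

Putting every candidate on a common basis:
  borosilicate glass: E = 62.59 GPa, ρ = 2211 kg/m³, cost = 5.291 $/kg
  tungsten: E = 405.8 GPa, ρ = 19200 kg/m³, cost = 47.60 $/kg
  elm: E = 10.83 GPa, ρ = 723.1 kg/m³, cost = 0.8570 $/kg
  GFRP laminate: E = 30.70 GPa, ρ = 1955 kg/m³, cost = 9.480 $/kg
  low-carbon steel: E = 203.0 GPa, ρ = 7890 kg/m³, cost = 0.9700 $/kg
  low-carbon steel: M = 26.5 MN·m per $
  elm: M = 17.5 MN·m per $
  borosilicate glass: M = 5.35 MN·m per $
  GFRP laminate: M = 1.66 MN·m per $
  tungsten: M = 0.444 MN·m per $
The maximum is for low-carbon steel.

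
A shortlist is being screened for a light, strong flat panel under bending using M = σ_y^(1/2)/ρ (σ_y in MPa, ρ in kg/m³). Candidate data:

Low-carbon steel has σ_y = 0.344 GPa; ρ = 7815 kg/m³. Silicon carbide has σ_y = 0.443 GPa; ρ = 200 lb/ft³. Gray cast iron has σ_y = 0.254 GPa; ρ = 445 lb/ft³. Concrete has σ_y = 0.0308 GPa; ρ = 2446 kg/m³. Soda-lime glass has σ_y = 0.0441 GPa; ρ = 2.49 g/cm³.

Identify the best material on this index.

silicon carbide

In SI units:
  low-carbon steel: σ_y = 344.0 MPa, ρ = 7815 kg/m³
  silicon carbide: σ_y = 443.0 MPa, ρ = 3204 kg/m³
  gray cast iron: σ_y = 254.0 MPa, ρ = 7128 kg/m³
  concrete: σ_y = 30.80 MPa, ρ = 2446 kg/m³
  soda-lime glass: σ_y = 44.10 MPa, ρ = 2490 kg/m³
  silicon carbide: M = 6.57×10⁻³
  soda-lime glass: M = 2.67×10⁻³
  low-carbon steel: M = 2.37×10⁻³
  concrete: M = 2.27×10⁻³
  gray cast iron: M = 2.24×10⁻³
Silicon carbide has the largest M.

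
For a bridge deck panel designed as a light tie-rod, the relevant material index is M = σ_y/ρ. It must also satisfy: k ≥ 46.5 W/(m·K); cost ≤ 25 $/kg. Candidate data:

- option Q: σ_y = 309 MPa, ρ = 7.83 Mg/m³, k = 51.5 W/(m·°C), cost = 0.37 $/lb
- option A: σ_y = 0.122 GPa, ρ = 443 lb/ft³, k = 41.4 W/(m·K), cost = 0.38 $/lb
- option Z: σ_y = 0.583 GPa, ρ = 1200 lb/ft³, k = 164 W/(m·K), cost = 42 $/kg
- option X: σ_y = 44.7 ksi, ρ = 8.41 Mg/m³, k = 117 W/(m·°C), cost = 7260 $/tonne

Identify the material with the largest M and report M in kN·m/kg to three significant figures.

Screen on constraints: k ≥ 46.5 W/(m·K); cost ≤ 25 $/kg. Survivors: option Q, option X.
Convert each candidate to consistent units, then evaluate M:
  option Q: σ_y = 309.0 MPa, ρ = 7830 kg/m³
  option X: σ_y = 308.2 MPa, ρ = 8410 kg/m³
  option Q: M = 39.5 kN·m/kg
  option X: M = 36.6 kN·m/kg
The maximum is for option Q.

option Q, M = 39.5 kN·m/kg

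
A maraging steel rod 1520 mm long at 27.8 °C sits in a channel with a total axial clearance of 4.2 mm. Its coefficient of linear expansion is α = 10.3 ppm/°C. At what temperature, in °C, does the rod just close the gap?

α·L₀·ΔT = 4.2 mm ⇒ ΔT = 4.2 / (10.3×10⁻⁶ × 1520.0) = 268.3 K.
T = 27.8 + 268.3 = 296.1 °C.

296 °C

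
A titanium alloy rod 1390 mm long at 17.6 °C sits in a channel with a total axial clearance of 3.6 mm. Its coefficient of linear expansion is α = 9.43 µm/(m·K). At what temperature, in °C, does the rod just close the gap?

α·L₀·ΔT = 3.6 mm ⇒ ΔT = 3.6 / (9.43×10⁻⁶ × 1390.0) = 274.6 K.
T = 17.6 + 274.6 = 292.2 °C.

292 °C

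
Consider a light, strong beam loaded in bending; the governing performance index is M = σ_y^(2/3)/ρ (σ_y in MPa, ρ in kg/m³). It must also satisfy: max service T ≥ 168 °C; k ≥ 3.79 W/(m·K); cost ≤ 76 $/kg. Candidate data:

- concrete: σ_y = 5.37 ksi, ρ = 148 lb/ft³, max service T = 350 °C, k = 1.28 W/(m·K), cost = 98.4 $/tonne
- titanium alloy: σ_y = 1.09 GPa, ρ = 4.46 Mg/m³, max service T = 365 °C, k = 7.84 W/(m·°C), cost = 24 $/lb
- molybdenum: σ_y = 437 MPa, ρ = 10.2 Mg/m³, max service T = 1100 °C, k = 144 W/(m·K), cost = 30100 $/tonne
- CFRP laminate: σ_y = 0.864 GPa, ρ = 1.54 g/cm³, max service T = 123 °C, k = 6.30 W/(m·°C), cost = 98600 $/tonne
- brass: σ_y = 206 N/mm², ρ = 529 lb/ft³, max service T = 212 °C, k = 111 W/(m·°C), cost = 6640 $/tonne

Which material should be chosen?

titanium alloy

Screen on constraints: max service T ≥ 168 °C; k ≥ 3.79 W/(m·K); cost ≤ 76 $/kg. Survivors: titanium alloy, molybdenum, brass.
Convert each candidate to consistent units, then evaluate M:
  titanium alloy: σ_y = 1090 MPa, ρ = 4460 kg/m³
  molybdenum: σ_y = 437.0 MPa, ρ = 10200 kg/m³
  brass: σ_y = 206.0 MPa, ρ = 8474 kg/m³
  titanium alloy: M = 23.7×10⁻³
  molybdenum: M = 5.65×10⁻³
  brass: M = 4.12×10⁻³
Highest index: titanium alloy.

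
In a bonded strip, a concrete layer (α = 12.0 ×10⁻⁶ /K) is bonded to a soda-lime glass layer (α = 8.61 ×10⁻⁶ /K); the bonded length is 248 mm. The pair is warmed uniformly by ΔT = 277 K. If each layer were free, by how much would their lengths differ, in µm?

233 µm

Δα = |12.0 − 8.61|×10⁻⁶/K = 3.39×10⁻⁶/K.
ΔL_mismatch = Δα·L·ΔT = 3.39×10⁻⁶ × 248.0 mm × 277.0 K = 233 µm.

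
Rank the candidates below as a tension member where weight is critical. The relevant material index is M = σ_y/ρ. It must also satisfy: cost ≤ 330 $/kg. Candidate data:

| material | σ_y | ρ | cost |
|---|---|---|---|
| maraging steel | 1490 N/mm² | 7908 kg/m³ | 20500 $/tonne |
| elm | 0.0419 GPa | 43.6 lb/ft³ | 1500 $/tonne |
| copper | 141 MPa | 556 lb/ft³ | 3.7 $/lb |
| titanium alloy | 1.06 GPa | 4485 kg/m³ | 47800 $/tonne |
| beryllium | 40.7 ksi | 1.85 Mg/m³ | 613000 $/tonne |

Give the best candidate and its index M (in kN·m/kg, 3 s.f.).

Screen on constraints: cost ≤ 330 $/kg. Survivors: maraging steel, elm, copper, titanium alloy.
Convert each candidate to consistent units, then evaluate M:
  maraging steel: σ_y = 1490 MPa, ρ = 7908 kg/m³
  elm: σ_y = 41.90 MPa, ρ = 698.4 kg/m³
  copper: σ_y = 141.0 MPa, ρ = 8906 kg/m³
  titanium alloy: σ_y = 1060 MPa, ρ = 4485 kg/m³
  titanium alloy: M = 236 kN·m/kg
  maraging steel: M = 188 kN·m/kg
  elm: M = 60.0 kN·m/kg
  copper: M = 15.8 kN·m/kg
Titanium alloy ranks first.

titanium alloy, M = 236 kN·m/kg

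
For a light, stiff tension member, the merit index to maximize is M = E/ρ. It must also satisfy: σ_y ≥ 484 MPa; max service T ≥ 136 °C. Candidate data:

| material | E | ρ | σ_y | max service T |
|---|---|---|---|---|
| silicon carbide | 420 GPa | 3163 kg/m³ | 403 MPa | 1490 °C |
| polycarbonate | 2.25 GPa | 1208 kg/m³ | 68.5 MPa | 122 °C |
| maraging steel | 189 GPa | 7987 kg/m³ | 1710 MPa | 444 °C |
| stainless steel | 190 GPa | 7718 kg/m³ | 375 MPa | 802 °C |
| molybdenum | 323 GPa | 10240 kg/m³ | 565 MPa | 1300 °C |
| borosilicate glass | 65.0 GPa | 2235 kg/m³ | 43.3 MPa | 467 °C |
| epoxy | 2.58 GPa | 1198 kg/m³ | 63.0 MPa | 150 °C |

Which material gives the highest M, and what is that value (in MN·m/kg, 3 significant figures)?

Screen on constraints: σ_y ≥ 484 MPa; max service T ≥ 136 °C. Survivors: maraging steel, molybdenum.
Computing M directly (units already consistent):
  molybdenum: M = 31.5 MN·m/kg
  maraging steel: M = 23.7 MN·m/kg
The maximum is for molybdenum.

molybdenum, M = 31.5 MN·m/kg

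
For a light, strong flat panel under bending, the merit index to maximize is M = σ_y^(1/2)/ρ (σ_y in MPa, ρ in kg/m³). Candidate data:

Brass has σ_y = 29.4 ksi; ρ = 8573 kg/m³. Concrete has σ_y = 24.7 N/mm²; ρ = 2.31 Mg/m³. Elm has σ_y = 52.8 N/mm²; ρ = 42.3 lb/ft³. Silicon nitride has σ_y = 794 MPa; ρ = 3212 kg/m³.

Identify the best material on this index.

elm

Normalizing units and computing the index:
  brass: σ_y = 202.7 MPa, ρ = 8573 kg/m³
  concrete: σ_y = 24.70 MPa, ρ = 2310 kg/m³
  elm: σ_y = 52.80 MPa, ρ = 677.6 kg/m³
  silicon nitride: σ_y = 794.0 MPa, ρ = 3212 kg/m³
  elm: M = 10.7×10⁻³
  silicon nitride: M = 8.77×10⁻³
  concrete: M = 2.15×10⁻³
  brass: M = 1.66×10⁻³
Elm has the largest M.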